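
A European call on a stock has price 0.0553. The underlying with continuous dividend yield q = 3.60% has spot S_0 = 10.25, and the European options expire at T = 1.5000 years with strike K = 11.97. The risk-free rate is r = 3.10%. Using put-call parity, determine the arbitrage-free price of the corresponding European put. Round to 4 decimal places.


Answer: Put price = 1.7703

Derivation:
Put-call parity: C - P = S_0 * exp(-qT) - K * exp(-rT).
S_0 * exp(-qT) = 10.2500 * 0.94743211 = 9.71117909
K * exp(-rT) = 11.9700 * 0.95456456 = 11.42613779
P = C - S*exp(-qT) + K*exp(-rT)
P = 0.0553 - 9.71117909 + 11.42613779 = 1.7703


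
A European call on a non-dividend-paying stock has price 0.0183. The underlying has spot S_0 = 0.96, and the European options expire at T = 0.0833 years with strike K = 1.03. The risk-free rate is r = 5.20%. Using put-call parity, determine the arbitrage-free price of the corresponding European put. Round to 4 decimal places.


Answer: Put price = 0.0838

Derivation:
Put-call parity: C - P = S_0 * exp(-qT) - K * exp(-rT).
S_0 * exp(-qT) = 0.9600 * 1.00000000 = 0.96000000
K * exp(-rT) = 1.0300 * 0.99567777 = 1.02554810
P = C - S*exp(-qT) + K*exp(-rT)
P = 0.0183 - 0.96000000 + 1.02554810 = 0.0838


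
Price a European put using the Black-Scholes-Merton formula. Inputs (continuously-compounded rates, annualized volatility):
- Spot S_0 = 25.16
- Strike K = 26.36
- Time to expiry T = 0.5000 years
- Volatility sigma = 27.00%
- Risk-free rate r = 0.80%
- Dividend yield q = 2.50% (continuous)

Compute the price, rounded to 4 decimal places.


Answer: Price = 2.7269

Derivation:
d1 = (ln(S/K) + (r - q + 0.5*sigma^2) * T) / (sigma * sqrt(T)) = -0.19310446
d2 = d1 - sigma * sqrt(T) = -0.38402329
exp(-rT) = 0.99600799; exp(-qT) = 0.98757780
P = K * exp(-rT) * N(-d2) - S_0 * exp(-qT) * N(-d1)
N(-d1) = 0.57656142; N(-d2) = 0.64951941
P = 26.3600 * 0.99600799 * 0.64951941 - 25.1600 * 0.98757780 * 0.57656142 = 2.7269


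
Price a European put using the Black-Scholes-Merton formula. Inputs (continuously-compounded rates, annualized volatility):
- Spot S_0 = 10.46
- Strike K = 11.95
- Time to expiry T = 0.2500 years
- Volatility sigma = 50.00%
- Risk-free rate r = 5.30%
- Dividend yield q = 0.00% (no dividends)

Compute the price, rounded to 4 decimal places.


d1 = (ln(S/K) + (r - q + 0.5*sigma^2) * T) / (sigma * sqrt(T)) = -0.35469128
d2 = d1 - sigma * sqrt(T) = -0.60469128
exp(-rT) = 0.98683739; exp(-qT) = 1.00000000
P = K * exp(-rT) * N(-d2) - S_0 * exp(-qT) * N(-d1)
N(-d1) = 0.63858956; N(-d2) = 0.72730793
P = 11.9500 * 0.98683739 * 0.72730793 - 10.4600 * 1.00000000 * 0.63858956 = 1.8973

Answer: Price = 1.8973


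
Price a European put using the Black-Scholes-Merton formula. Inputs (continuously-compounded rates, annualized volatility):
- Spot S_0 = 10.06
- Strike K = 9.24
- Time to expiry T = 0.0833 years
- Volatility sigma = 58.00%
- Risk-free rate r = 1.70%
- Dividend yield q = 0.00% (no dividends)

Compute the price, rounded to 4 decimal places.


d1 = (ln(S/K) + (r - q + 0.5*sigma^2) * T) / (sigma * sqrt(T)) = 0.60008116
d2 = d1 - sigma * sqrt(T) = 0.43268307
exp(-rT) = 0.99858490; exp(-qT) = 1.00000000
P = K * exp(-rT) * N(-d2) - S_0 * exp(-qT) * N(-d1)
N(-d1) = 0.27422607; N(-d2) = 0.33262251
P = 9.2400 * 0.99858490 * 0.33262251 - 10.0600 * 1.00000000 * 0.27422607 = 0.3104

Answer: Price = 0.3104


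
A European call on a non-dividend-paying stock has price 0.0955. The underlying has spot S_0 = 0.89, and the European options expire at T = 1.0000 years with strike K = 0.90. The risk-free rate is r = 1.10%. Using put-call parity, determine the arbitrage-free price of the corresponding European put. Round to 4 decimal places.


Put-call parity: C - P = S_0 * exp(-qT) - K * exp(-rT).
S_0 * exp(-qT) = 0.8900 * 1.00000000 = 0.89000000
K * exp(-rT) = 0.9000 * 0.98906028 = 0.89015425
P = C - S*exp(-qT) + K*exp(-rT)
P = 0.0955 - 0.89000000 + 0.89015425 = 0.0957

Answer: Put price = 0.0957


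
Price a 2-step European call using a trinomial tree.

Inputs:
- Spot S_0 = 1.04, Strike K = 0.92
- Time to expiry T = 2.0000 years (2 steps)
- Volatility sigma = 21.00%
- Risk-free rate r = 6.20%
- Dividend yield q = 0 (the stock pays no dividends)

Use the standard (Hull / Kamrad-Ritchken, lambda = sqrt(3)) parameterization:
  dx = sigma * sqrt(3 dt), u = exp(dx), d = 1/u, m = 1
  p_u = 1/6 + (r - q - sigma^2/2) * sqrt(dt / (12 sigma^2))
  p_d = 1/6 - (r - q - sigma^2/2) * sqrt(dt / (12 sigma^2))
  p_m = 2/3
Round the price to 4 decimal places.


Answer: Price = V(0,0) = 0.2562

Derivation:
dt = T/N = 1.000000; dx = sigma*sqrt(3*dt) = 0.363731
u = exp(dx) = 1.438687; d = 1/u = 0.695078
p_u = 0.221584, p_m = 0.666667, p_d = 0.111750
Discount per step: exp(-r*dt) = 0.939883
Stock lattice S(k, j) with j the centered position index:
  k=0: S(0,+0) = 1.0400
  k=1: S(1,-1) = 0.7229; S(1,+0) = 1.0400; S(1,+1) = 1.4962
  k=2: S(2,-2) = 0.5025; S(2,-1) = 0.7229; S(2,+0) = 1.0400; S(2,+1) = 1.4962; S(2,+2) = 2.1526
Terminal payoffs V(N, j) = max(S_T - K, 0):
  V(2,-2) = 0.000000; V(2,-1) = 0.000000; V(2,+0) = 0.120000; V(2,+1) = 0.576234; V(2,+2) = 1.232612
Backward induction: V(k, j) = exp(-r*dt) * [p_u * V(k+1, j+1) + p_m * V(k+1, j) + p_d * V(k+1, j-1)]
  V(1,-1) = exp(-r*dt) * [p_u*0.120000 + p_m*0.000000 + p_d*0.000000] = 0.024992
  V(1,+0) = exp(-r*dt) * [p_u*0.576234 + p_m*0.120000 + p_d*0.000000] = 0.195199
  V(1,+1) = exp(-r*dt) * [p_u*1.232612 + p_m*0.576234 + p_d*0.120000] = 0.630373
  V(0,+0) = exp(-r*dt) * [p_u*0.630373 + p_m*0.195199 + p_d*0.024992] = 0.256217


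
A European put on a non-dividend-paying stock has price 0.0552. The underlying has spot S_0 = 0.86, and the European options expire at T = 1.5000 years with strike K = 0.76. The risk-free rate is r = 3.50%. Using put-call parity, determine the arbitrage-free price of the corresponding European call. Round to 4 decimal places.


Answer: Call price = 0.1941

Derivation:
Put-call parity: C - P = S_0 * exp(-qT) - K * exp(-rT).
S_0 * exp(-qT) = 0.8600 * 1.00000000 = 0.86000000
K * exp(-rT) = 0.7600 * 0.94885432 = 0.72112928
C = P + S*exp(-qT) - K*exp(-rT)
C = 0.0552 + 0.86000000 - 0.72112928 = 0.1941


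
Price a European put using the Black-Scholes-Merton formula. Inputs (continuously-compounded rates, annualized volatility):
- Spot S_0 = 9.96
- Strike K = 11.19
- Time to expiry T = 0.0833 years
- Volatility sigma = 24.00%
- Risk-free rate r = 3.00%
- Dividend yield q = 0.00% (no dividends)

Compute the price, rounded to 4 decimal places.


Answer: Price = 1.2173

Derivation:
d1 = (ln(S/K) + (r - q + 0.5*sigma^2) * T) / (sigma * sqrt(T)) = -1.61034142
d2 = d1 - sigma * sqrt(T) = -1.67960960
exp(-rT) = 0.99750412; exp(-qT) = 1.00000000
P = K * exp(-rT) * N(-d2) - S_0 * exp(-qT) * N(-d1)
N(-d1) = 0.94633833; N(-d2) = 0.95348335
P = 11.1900 * 0.99750412 * 0.95348335 - 9.9600 * 1.00000000 * 0.94633833 = 1.2173


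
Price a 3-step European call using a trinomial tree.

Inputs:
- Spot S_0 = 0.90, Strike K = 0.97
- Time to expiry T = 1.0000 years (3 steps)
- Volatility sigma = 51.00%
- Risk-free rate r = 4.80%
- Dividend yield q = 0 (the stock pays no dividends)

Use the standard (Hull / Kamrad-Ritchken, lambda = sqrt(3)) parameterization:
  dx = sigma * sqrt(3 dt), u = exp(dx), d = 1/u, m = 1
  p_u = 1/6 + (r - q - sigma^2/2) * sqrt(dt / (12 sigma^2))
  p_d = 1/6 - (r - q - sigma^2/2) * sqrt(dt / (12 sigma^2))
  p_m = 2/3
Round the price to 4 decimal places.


dt = T/N = 0.333333; dx = sigma*sqrt(3*dt) = 0.510000
u = exp(dx) = 1.665291; d = 1/u = 0.600496
p_u = 0.139853, p_m = 0.666667, p_d = 0.193480
Discount per step: exp(-r*dt) = 0.984127
Stock lattice S(k, j) with j the centered position index:
  k=0: S(0,+0) = 0.9000
  k=1: S(1,-1) = 0.5404; S(1,+0) = 0.9000; S(1,+1) = 1.4988
  k=2: S(2,-2) = 0.3245; S(2,-1) = 0.5404; S(2,+0) = 0.9000; S(2,+1) = 1.4988; S(2,+2) = 2.4959
  k=3: S(3,-3) = 0.1949; S(3,-2) = 0.3245; S(3,-1) = 0.5404; S(3,+0) = 0.9000; S(3,+1) = 1.4988; S(3,+2) = 2.4959; S(3,+3) = 4.1564
Terminal payoffs V(N, j) = max(S_T - K, 0):
  V(3,-3) = 0.000000; V(3,-2) = 0.000000; V(3,-1) = 0.000000; V(3,+0) = 0.000000; V(3,+1) = 0.528762; V(3,+2) = 1.525875; V(3,+3) = 3.186359
Backward induction: V(k, j) = exp(-r*dt) * [p_u * V(k+1, j+1) + p_m * V(k+1, j) + p_d * V(k+1, j-1)]
  V(2,-2) = exp(-r*dt) * [p_u*0.000000 + p_m*0.000000 + p_d*0.000000] = 0.000000
  V(2,-1) = exp(-r*dt) * [p_u*0.000000 + p_m*0.000000 + p_d*0.000000] = 0.000000
  V(2,+0) = exp(-r*dt) * [p_u*0.528762 + p_m*0.000000 + p_d*0.000000] = 0.072775
  V(2,+1) = exp(-r*dt) * [p_u*1.525875 + p_m*0.528762 + p_d*0.000000] = 0.556924
  V(2,+2) = exp(-r*dt) * [p_u*3.186359 + p_m*1.525875 + p_d*0.528762] = 1.540333
  V(1,-1) = exp(-r*dt) * [p_u*0.072775 + p_m*0.000000 + p_d*0.000000] = 0.010016
  V(1,+0) = exp(-r*dt) * [p_u*0.556924 + p_m*0.072775 + p_d*0.000000] = 0.124398
  V(1,+1) = exp(-r*dt) * [p_u*1.540333 + p_m*0.556924 + p_d*0.072775] = 0.591247
  V(0,+0) = exp(-r*dt) * [p_u*0.591247 + p_m*0.124398 + p_d*0.010016] = 0.164898

Answer: Price = V(0,0) = 0.1649


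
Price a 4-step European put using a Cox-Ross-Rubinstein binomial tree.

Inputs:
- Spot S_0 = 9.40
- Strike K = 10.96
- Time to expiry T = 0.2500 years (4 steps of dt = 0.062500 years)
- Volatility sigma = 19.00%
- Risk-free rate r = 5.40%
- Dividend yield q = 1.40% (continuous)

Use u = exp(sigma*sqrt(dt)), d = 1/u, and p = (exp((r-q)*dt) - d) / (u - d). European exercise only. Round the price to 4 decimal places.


dt = T/N = 0.062500
u = exp(sigma*sqrt(dt)) = 1.048646; d = 1/u = 0.953610
p = (exp((r-q)*dt) - d) / (u - d) = 0.514466
Discount per step: exp(-r*dt) = 0.996631
Stock lattice S(k, i) with i counting down-moves:
  k=0: S(0,0) = 9.4000
  k=1: S(1,0) = 9.8573; S(1,1) = 8.9639
  k=2: S(2,0) = 10.3368; S(2,1) = 9.4000; S(2,2) = 8.5481
  k=3: S(3,0) = 10.8396; S(3,1) = 9.8573; S(3,2) = 8.9639; S(3,3) = 8.1516
  k=4: S(4,0) = 11.3669; S(4,1) = 10.3368; S(4,2) = 9.4000; S(4,3) = 8.5481; S(4,4) = 7.7734
Terminal payoffs V(N, i) = max(K - S_T, 0):
  V(4,0) = 0.000000; V(4,1) = 0.623207; V(4,2) = 1.560000; V(4,3) = 2.411894; V(4,4) = 3.186584
Backward induction: V(k, i) = exp(-r*dt) * [p * V(k+1, i) + (1-p) * V(k+1, i+1)].
  V(3,0) = exp(-r*dt) * [p*0.000000 + (1-p)*0.623207] = 0.301569
  V(3,1) = exp(-r*dt) * [p*0.623207 + (1-p)*1.560000] = 1.074419
  V(3,2) = exp(-r*dt) * [p*1.560000 + (1-p)*2.411894] = 1.966974
  V(3,3) = exp(-r*dt) * [p*2.411894 + (1-p)*3.186584] = 2.778639
  V(2,0) = exp(-r*dt) * [p*0.301569 + (1-p)*1.074419] = 0.674533
  V(2,1) = exp(-r*dt) * [p*1.074419 + (1-p)*1.966974] = 1.502705
  V(2,2) = exp(-r*dt) * [p*1.966974 + (1-p)*2.778639] = 2.353110
  V(1,0) = exp(-r*dt) * [p*0.674533 + (1-p)*1.502705] = 1.073011
  V(1,1) = exp(-r*dt) * [p*1.502705 + (1-p)*2.353110] = 1.909151
  V(0,0) = exp(-r*dt) * [p*1.073011 + (1-p)*1.909151] = 1.474002

Answer: Price = V(0,0) = 1.4740


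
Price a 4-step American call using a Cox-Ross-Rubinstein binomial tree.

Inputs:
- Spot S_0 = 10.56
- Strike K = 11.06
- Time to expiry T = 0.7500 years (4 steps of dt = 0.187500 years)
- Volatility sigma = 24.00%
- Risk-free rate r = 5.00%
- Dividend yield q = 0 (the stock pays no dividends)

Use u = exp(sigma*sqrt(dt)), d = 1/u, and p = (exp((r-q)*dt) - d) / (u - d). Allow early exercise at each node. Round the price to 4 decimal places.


dt = T/N = 0.187500
u = exp(sigma*sqrt(dt)) = 1.109515; d = 1/u = 0.901295
p = (exp((r-q)*dt) - d) / (u - d) = 0.519279
Discount per step: exp(-r*dt) = 0.990669
Stock lattice S(k, i) with i counting down-moves:
  k=0: S(0,0) = 10.5600
  k=1: S(1,0) = 11.7165; S(1,1) = 9.5177
  k=2: S(2,0) = 12.9996; S(2,1) = 10.5600; S(2,2) = 8.5782
  k=3: S(3,0) = 14.4233; S(3,1) = 11.7165; S(3,2) = 9.5177; S(3,3) = 7.7315
  k=4: S(4,0) = 16.0028; S(4,1) = 12.9996; S(4,2) = 10.5600; S(4,3) = 8.5782; S(4,4) = 6.9684
Terminal payoffs V(N, i) = max(S_T - K, 0):
  V(4,0) = 4.942828; V(4,1) = 1.939610; V(4,2) = 0.000000; V(4,3) = 0.000000; V(4,4) = 0.000000
Backward induction: V(k, i) = exp(-r*dt) * [p * V(k+1, i) + (1-p) * V(k+1, i+1)]; then take max(V_cont, immediate exercise) for American.
  V(3,0) = exp(-r*dt) * [p*4.942828 + (1-p)*1.939610] = 3.466466; exercise = 3.363263; V(3,0) = max -> 3.466466
  V(3,1) = exp(-r*dt) * [p*1.939610 + (1-p)*0.000000] = 0.997800; exercise = 0.656479; V(3,1) = max -> 0.997800
  V(3,2) = exp(-r*dt) * [p*0.000000 + (1-p)*0.000000] = 0.000000; exercise = 0.000000; V(3,2) = max -> 0.000000
  V(3,3) = exp(-r*dt) * [p*0.000000 + (1-p)*0.000000] = 0.000000; exercise = 0.000000; V(3,3) = max -> 0.000000
  V(2,0) = exp(-r*dt) * [p*3.466466 + (1-p)*0.997800] = 2.258453; exercise = 1.939610; V(2,0) = max -> 2.258453
  V(2,1) = exp(-r*dt) * [p*0.997800 + (1-p)*0.000000] = 0.513301; exercise = 0.000000; V(2,1) = max -> 0.513301
  V(2,2) = exp(-r*dt) * [p*0.000000 + (1-p)*0.000000] = 0.000000; exercise = 0.000000; V(2,2) = max -> 0.000000
  V(1,0) = exp(-r*dt) * [p*2.258453 + (1-p)*0.513301] = 1.406276; exercise = 0.656479; V(1,0) = max -> 1.406276
  V(1,1) = exp(-r*dt) * [p*0.513301 + (1-p)*0.000000] = 0.264059; exercise = 0.000000; V(1,1) = max -> 0.264059
  V(0,0) = exp(-r*dt) * [p*1.406276 + (1-p)*0.264059] = 0.849189; exercise = 0.000000; V(0,0) = max -> 0.849189

Answer: Price = V(0,0) = 0.8492


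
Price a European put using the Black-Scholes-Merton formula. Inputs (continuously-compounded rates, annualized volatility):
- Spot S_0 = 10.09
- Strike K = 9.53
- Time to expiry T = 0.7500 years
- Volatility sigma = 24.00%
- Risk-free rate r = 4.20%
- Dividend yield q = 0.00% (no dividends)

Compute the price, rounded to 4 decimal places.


d1 = (ln(S/K) + (r - q + 0.5*sigma^2) * T) / (sigma * sqrt(T)) = 0.53020056
d2 = d1 - sigma * sqrt(T) = 0.32235446
exp(-rT) = 0.96899096; exp(-qT) = 1.00000000
P = K * exp(-rT) * N(-d2) - S_0 * exp(-qT) * N(-d1)
N(-d1) = 0.29798644; N(-d2) = 0.37359209
P = 9.5300 * 0.96899096 * 0.37359209 - 10.0900 * 1.00000000 * 0.29798644 = 0.4432

Answer: Price = 0.4432


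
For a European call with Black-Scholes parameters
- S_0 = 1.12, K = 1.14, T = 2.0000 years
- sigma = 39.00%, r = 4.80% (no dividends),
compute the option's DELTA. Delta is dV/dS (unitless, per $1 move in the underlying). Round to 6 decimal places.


d1 = 0.4177376960; d2 = -0.1338055934
phi(d1) = 0.3656089628; exp(-qT) = 1.0000000000; exp(-rT) = 0.9084640161
N(d1) = 0.6619305459
Delta = exp(-qT) * N(d1) = 1.0000000000 * 0.6619305459 = 0.661931

Answer: Delta = 0.661931


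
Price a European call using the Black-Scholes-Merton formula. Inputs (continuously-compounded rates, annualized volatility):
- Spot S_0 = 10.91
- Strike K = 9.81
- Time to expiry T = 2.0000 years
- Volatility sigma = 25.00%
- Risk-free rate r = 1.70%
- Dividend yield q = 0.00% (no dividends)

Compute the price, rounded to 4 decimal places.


Answer: Price = 2.2544

Derivation:
d1 = (ln(S/K) + (r - q + 0.5*sigma^2) * T) / (sigma * sqrt(T)) = 0.57354146
d2 = d1 - sigma * sqrt(T) = 0.21998806
exp(-rT) = 0.96657150; exp(-qT) = 1.00000000
C = S_0 * exp(-qT) * N(d1) - K * exp(-rT) * N(d2)
N(d1) = 0.71686093; N(d2) = 0.58705978
C = 10.9100 * 1.00000000 * 0.71686093 - 9.8100 * 0.96657150 * 0.58705978 = 2.2544


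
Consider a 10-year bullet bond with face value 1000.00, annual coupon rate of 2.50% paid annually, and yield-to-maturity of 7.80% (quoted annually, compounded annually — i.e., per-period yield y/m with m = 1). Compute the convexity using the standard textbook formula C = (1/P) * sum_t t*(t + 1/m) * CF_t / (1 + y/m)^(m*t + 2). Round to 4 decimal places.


Coupon per period c = face * coupon_rate / m = 25.000000
Periods per year m = 1; per-period yield y/m = 0.078000
Number of cashflows N = 10
Cashflows (t years, CF_t, discount factor 1/(1+y/m)^(m*t), PV):
  t = 1.0000: CF_t = 25.000000, DF = 0.927644, PV = 23.191095
  t = 2.0000: CF_t = 25.000000, DF = 0.860523, PV = 21.513075
  t = 3.0000: CF_t = 25.000000, DF = 0.798259, PV = 19.956470
  t = 4.0000: CF_t = 25.000000, DF = 0.740500, PV = 18.512495
  t = 5.0000: CF_t = 25.000000, DF = 0.686920, PV = 17.173001
  t = 6.0000: CF_t = 25.000000, DF = 0.637217, PV = 15.930428
  t = 7.0000: CF_t = 25.000000, DF = 0.591111, PV = 14.777763
  t = 8.0000: CF_t = 25.000000, DF = 0.548340, PV = 13.708500
  t = 9.0000: CF_t = 25.000000, DF = 0.508664, PV = 12.716604
  t = 10.0000: CF_t = 1025.000000, DF = 0.471859, PV = 483.655640
Price P = sum_t PV_t = 641.135071
Convexity numerator sum_t t*(t + 1/m) * CF_t / (1+y/m)^(m*t + 2):
  t = 1.0000: term = 39.912940
  t = 2.0000: term = 111.074973
  t = 3.0000: term = 206.076016
  t = 4.0000: term = 318.608560
  t = 5.0000: term = 443.332875
  t = 6.0000: term = 575.756981
  t = 7.0000: term = 712.129846
  t = 8.0000: term = 849.346490
  t = 9.0000: term = 984.863741
  t = 10.0000: term = 45781.647836
Convexity = (1/P) * sum = 50022.750259 / 641.135071 = 78.022171

Answer: Convexity = 78.0222


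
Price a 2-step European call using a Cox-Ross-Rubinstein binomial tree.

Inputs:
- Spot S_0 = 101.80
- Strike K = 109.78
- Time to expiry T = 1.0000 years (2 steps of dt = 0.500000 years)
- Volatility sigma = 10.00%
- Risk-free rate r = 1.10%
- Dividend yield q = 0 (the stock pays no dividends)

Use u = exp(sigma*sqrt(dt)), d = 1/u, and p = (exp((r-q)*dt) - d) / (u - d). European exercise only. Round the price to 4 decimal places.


dt = T/N = 0.500000
u = exp(sigma*sqrt(dt)) = 1.073271; d = 1/u = 0.931731
p = (exp((r-q)*dt) - d) / (u - d) = 0.521295
Discount per step: exp(-r*dt) = 0.994515
Stock lattice S(k, i) with i counting down-moves:
  k=0: S(0,0) = 101.8000
  k=1: S(1,0) = 109.2590; S(1,1) = 94.8503
  k=2: S(2,0) = 117.2644; S(2,1) = 101.8000; S(2,2) = 88.3750
Terminal payoffs V(N, i) = max(S_T - K, 0):
  V(2,0) = 7.484429; V(2,1) = 0.000000; V(2,2) = 0.000000
Backward induction: V(k, i) = exp(-r*dt) * [p * V(k+1, i) + (1-p) * V(k+1, i+1)].
  V(1,0) = exp(-r*dt) * [p*7.484429 + (1-p)*0.000000] = 3.880197
  V(1,1) = exp(-r*dt) * [p*0.000000 + (1-p)*0.000000] = 0.000000
  V(0,0) = exp(-r*dt) * [p*3.880197 + (1-p)*0.000000] = 2.011634

Answer: Price = V(0,0) = 2.0116


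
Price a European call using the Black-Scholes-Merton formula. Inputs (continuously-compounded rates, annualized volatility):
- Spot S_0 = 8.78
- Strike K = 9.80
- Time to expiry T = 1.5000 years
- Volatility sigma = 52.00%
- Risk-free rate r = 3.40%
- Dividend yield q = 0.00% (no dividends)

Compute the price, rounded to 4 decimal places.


d1 = (ln(S/K) + (r - q + 0.5*sigma^2) * T) / (sigma * sqrt(T)) = 0.22594034
d2 = d1 - sigma * sqrt(T) = -0.41092699
exp(-rT) = 0.95027867; exp(-qT) = 1.00000000
C = S_0 * exp(-qT) * N(d1) - K * exp(-rT) * N(d2)
N(d1) = 0.58937609; N(d2) = 0.34056303
C = 8.7800 * 1.00000000 * 0.58937609 - 9.8000 * 0.95027867 * 0.34056303 = 2.0032

Answer: Price = 2.0032


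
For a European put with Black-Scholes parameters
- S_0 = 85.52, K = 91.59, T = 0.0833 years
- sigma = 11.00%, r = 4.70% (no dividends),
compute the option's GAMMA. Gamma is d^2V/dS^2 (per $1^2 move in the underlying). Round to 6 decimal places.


Answer: Gamma = 0.019075

Derivation:
d1 = -2.0206922911; d2 = -2.0524402044
phi(d1) = 0.0517910875; exp(-qT) = 1.0000000000; exp(-rT) = 0.9960925540
Gamma = exp(-qT) * phi(d1) / (S * sigma * sqrt(T)) = 1.0000000000 * 0.0517910875 / (85.5200 * 0.1100 * 0.2886173938) = 0.019075


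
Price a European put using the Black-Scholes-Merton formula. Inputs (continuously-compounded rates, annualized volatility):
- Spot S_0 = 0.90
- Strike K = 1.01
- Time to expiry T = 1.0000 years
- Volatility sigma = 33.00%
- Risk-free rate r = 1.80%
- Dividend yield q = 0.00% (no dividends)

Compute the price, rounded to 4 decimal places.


Answer: Price = 0.1753

Derivation:
d1 = (ln(S/K) + (r - q + 0.5*sigma^2) * T) / (sigma * sqrt(T)) = -0.12988135
d2 = d1 - sigma * sqrt(T) = -0.45988135
exp(-rT) = 0.98216103; exp(-qT) = 1.00000000
P = K * exp(-rT) * N(-d2) - S_0 * exp(-qT) * N(-d1)
N(-d1) = 0.55166985; N(-d2) = 0.67719931
P = 1.0100 * 0.98216103 * 0.67719931 - 0.9000 * 1.00000000 * 0.55166985 = 0.1753


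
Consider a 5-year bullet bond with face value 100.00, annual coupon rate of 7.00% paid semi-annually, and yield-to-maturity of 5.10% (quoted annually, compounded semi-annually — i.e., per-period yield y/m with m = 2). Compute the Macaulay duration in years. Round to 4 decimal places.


Answer: Macaulay duration = 4.3359 years

Derivation:
Coupon per period c = face * coupon_rate / m = 3.500000
Periods per year m = 2; per-period yield y/m = 0.025500
Number of cashflows N = 10
Cashflows (t years, CF_t, discount factor 1/(1+y/m)^(m*t), PV):
  t = 0.5000: CF_t = 3.500000, DF = 0.975134, PV = 3.412969
  t = 1.0000: CF_t = 3.500000, DF = 0.950886, PV = 3.328103
  t = 1.5000: CF_t = 3.500000, DF = 0.927242, PV = 3.245346
  t = 2.0000: CF_t = 3.500000, DF = 0.904185, PV = 3.164648
  t = 2.5000: CF_t = 3.500000, DF = 0.881702, PV = 3.085956
  t = 3.0000: CF_t = 3.500000, DF = 0.859777, PV = 3.009221
  t = 3.5000: CF_t = 3.500000, DF = 0.838398, PV = 2.934394
  t = 4.0000: CF_t = 3.500000, DF = 0.817551, PV = 2.861427
  t = 4.5000: CF_t = 3.500000, DF = 0.797222, PV = 2.790275
  t = 5.0000: CF_t = 103.500000, DF = 0.777398, PV = 80.460681
Price P = sum_t PV_t = 108.293020
Macaulay numerator sum_t t * PV_t:
  t * PV_t at t = 0.5000: 1.706485
  t * PV_t at t = 1.0000: 3.328103
  t * PV_t at t = 1.5000: 4.868020
  t * PV_t at t = 2.0000: 6.329296
  t * PV_t at t = 2.5000: 7.714890
  t * PV_t at t = 3.0000: 9.027662
  t * PV_t at t = 3.5000: 10.270378
  t * PV_t at t = 4.0000: 11.445709
  t * PV_t at t = 4.5000: 12.556239
  t * PV_t at t = 5.0000: 402.303404
Macaulay duration D = (sum_t t * PV_t) / P = 469.550185 / 108.293020 = 4.335923


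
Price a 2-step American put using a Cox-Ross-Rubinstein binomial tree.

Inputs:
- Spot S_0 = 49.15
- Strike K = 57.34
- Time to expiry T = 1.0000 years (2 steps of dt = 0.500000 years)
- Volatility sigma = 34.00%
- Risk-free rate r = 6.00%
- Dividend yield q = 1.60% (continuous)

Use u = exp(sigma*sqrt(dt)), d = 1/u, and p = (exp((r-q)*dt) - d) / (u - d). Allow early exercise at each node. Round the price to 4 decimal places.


Answer: Price = V(0,0) = 11.2511

Derivation:
dt = T/N = 0.500000
u = exp(sigma*sqrt(dt)) = 1.271778; d = 1/u = 0.786300
p = (exp((r-q)*dt) - d) / (u - d) = 0.486002
Discount per step: exp(-r*dt) = 0.970446
Stock lattice S(k, i) with i counting down-moves:
  k=0: S(0,0) = 49.1500
  k=1: S(1,0) = 62.5079; S(1,1) = 38.6467
  k=2: S(2,0) = 79.4962; S(2,1) = 49.1500; S(2,2) = 30.3879
Terminal payoffs V(N, i) = max(K - S_T, 0):
  V(2,0) = 0.000000; V(2,1) = 8.190000; V(2,2) = 26.952108
Backward induction: V(k, i) = exp(-r*dt) * [p * V(k+1, i) + (1-p) * V(k+1, i+1)]; then take max(V_cont, immediate exercise) for American.
  V(1,0) = exp(-r*dt) * [p*0.000000 + (1-p)*8.190000] = 4.085229; exercise = 0.000000; V(1,0) = max -> 4.085229
  V(1,1) = exp(-r*dt) * [p*8.190000 + (1-p)*26.952108] = 17.306620; exercise = 18.693333; V(1,1) = max -> 18.693333
  V(0,0) = exp(-r*dt) * [p*4.085229 + (1-p)*18.693333] = 11.251117; exercise = 8.190000; V(0,0) = max -> 11.251117


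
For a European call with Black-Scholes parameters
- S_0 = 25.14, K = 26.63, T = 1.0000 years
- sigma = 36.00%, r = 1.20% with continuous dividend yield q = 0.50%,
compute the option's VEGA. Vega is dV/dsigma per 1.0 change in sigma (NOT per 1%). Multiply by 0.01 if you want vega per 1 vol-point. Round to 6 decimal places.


Answer: Vega = 9.971603

Derivation:
d1 = 0.0395050093; d2 = -0.3204949907
phi(d1) = 0.3986310980; exp(-qT) = 0.9950124792; exp(-rT) = 0.9880717129
Vega = S * exp(-qT) * phi(d1) * sqrt(T) = 25.1400 * 0.9950124792 * 0.3986310980 * 1.0000000000 = 9.971603


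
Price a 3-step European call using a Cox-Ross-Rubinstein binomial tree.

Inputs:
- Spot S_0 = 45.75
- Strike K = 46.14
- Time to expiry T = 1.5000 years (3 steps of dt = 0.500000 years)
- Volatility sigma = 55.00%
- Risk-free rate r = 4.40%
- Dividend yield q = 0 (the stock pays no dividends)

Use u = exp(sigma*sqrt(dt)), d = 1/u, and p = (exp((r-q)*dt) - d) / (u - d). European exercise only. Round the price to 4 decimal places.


Answer: Price = V(0,0) = 13.9554

Derivation:
dt = T/N = 0.500000
u = exp(sigma*sqrt(dt)) = 1.475370; d = 1/u = 0.677796
p = (exp((r-q)*dt) - d) / (u - d) = 0.431869
Discount per step: exp(-r*dt) = 0.978240
Stock lattice S(k, i) with i counting down-moves:
  k=0: S(0,0) = 45.7500
  k=1: S(1,0) = 67.4982; S(1,1) = 31.0092
  k=2: S(2,0) = 99.5848; S(2,1) = 45.7500; S(2,2) = 21.0179
  k=3: S(3,0) = 146.9244; S(3,1) = 67.4982; S(3,2) = 31.0092; S(3,3) = 14.2458
Terminal payoffs V(N, i) = max(S_T - K, 0):
  V(3,0) = 100.784372; V(3,1) = 21.358172; V(3,2) = 0.000000; V(3,3) = 0.000000
Backward induction: V(k, i) = exp(-r*dt) * [p * V(k+1, i) + (1-p) * V(k+1, i+1)].
  V(2,0) = exp(-r*dt) * [p*100.784372 + (1-p)*21.358172] = 54.448767
  V(2,1) = exp(-r*dt) * [p*21.358172 + (1-p)*0.000000] = 9.023229
  V(2,2) = exp(-r*dt) * [p*0.000000 + (1-p)*0.000000] = 0.000000
  V(1,0) = exp(-r*dt) * [p*54.448767 + (1-p)*9.023229] = 28.017902
  V(1,1) = exp(-r*dt) * [p*9.023229 + (1-p)*0.000000] = 3.812061
  V(0,0) = exp(-r*dt) * [p*28.017902 + (1-p)*3.812061] = 13.955401


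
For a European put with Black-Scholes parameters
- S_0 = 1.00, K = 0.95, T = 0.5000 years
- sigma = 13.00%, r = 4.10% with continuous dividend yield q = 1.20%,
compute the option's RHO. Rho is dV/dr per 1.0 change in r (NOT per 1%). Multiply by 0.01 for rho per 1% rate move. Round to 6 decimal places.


Answer: Rho = -0.117039

Derivation:
d1 = 0.7616986272; d2 = 0.6697747457
phi(d1) = 0.2984863928; exp(-qT) = 0.9940179641; exp(-rT) = 0.9797086965
N(-d2) = 0.2515006974
Rho = -K*T*exp(-rT)*N(-d2) = -0.9500 * 0.5000 * 0.9797086965 * 0.2515006974 = -0.117039


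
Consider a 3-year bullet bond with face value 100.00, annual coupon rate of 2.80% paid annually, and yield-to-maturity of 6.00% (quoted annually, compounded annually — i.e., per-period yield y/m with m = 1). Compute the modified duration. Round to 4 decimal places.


Answer: Modified duration = 2.7500

Derivation:
Coupon per period c = face * coupon_rate / m = 2.800000
Periods per year m = 1; per-period yield y/m = 0.060000
Number of cashflows N = 3
Cashflows (t years, CF_t, discount factor 1/(1+y/m)^(m*t), PV):
  t = 1.0000: CF_t = 2.800000, DF = 0.943396, PV = 2.641509
  t = 2.0000: CF_t = 2.800000, DF = 0.889996, PV = 2.491990
  t = 3.0000: CF_t = 102.800000, DF = 0.839619, PV = 86.312862
Price P = sum_t PV_t = 91.446362
First compute Macaulay numerator sum_t t * PV_t:
  t * PV_t at t = 1.0000: 2.641509
  t * PV_t at t = 2.0000: 4.983980
  t * PV_t at t = 3.0000: 258.938587
Macaulay duration D = 266.564076 / 91.446362 = 2.914977
Modified duration = D / (1 + y/m) = 2.914977 / (1 + 0.060000) = 2.749979


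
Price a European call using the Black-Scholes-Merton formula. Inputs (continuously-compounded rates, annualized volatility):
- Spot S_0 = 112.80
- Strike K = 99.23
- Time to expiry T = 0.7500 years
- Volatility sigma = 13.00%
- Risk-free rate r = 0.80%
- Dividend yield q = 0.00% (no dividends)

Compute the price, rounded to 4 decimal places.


Answer: Price = 14.8404

Derivation:
d1 = (ln(S/K) + (r - q + 0.5*sigma^2) * T) / (sigma * sqrt(T)) = 1.24808429
d2 = d1 - sigma * sqrt(T) = 1.13550099
exp(-rT) = 0.99401796; exp(-qT) = 1.00000000
C = S_0 * exp(-qT) * N(d1) - K * exp(-rT) * N(d2)
N(d1) = 0.89399990; N(d2) = 0.87191727
C = 112.8000 * 1.00000000 * 0.89399990 - 99.2300 * 0.99401796 * 0.87191727 = 14.8404


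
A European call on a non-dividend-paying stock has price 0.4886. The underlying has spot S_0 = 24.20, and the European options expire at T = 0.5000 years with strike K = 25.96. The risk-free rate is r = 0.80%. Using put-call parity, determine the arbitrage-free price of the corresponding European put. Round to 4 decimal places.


Put-call parity: C - P = S_0 * exp(-qT) - K * exp(-rT).
S_0 * exp(-qT) = 24.2000 * 1.00000000 = 24.20000000
K * exp(-rT) = 25.9600 * 0.99600799 = 25.85636740
P = C - S*exp(-qT) + K*exp(-rT)
P = 0.4886 - 24.20000000 + 25.85636740 = 2.1450

Answer: Put price = 2.1450


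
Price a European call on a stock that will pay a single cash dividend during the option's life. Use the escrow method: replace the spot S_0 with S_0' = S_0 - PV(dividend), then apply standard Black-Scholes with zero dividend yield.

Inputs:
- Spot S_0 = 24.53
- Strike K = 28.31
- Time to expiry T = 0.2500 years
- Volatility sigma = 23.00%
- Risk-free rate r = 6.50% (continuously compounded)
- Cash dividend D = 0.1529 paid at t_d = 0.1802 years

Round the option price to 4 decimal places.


Answer: Price = 0.1827

Derivation:
PV(D) = D * exp(-r * t_d) = 0.1529 * 0.98835533 = 0.15111953
S_0' = S_0 - PV(D) = 24.5300 - 0.15111953 = 24.37888047
d1 = (ln(S_0'/K) + (r + sigma^2/2)*T) / (sigma*sqrt(T)) = -1.10117736
d2 = d1 - sigma*sqrt(T) = -1.21617736
exp(-rT) = 0.98388132
N(d1) = 0.13540974; N(d2) = 0.11195868
C = S_0' * N(d1) - K * exp(-rT) * N(d2) = 24.37888047 * 0.13540974 - 28.3100 * 0.98388132 * 0.11195868 = 0.1827


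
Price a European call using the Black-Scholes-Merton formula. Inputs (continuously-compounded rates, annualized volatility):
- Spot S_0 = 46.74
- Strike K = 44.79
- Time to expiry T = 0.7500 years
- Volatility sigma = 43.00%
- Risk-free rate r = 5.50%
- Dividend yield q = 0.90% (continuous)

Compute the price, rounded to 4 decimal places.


d1 = (ln(S/K) + (r - q + 0.5*sigma^2) * T) / (sigma * sqrt(T)) = 0.39327739
d2 = d1 - sigma * sqrt(T) = 0.02088646
exp(-rT) = 0.95958920; exp(-qT) = 0.99327273
C = S_0 * exp(-qT) * N(d1) - K * exp(-rT) * N(d2)
N(d1) = 0.65294269; N(d2) = 0.50833189
C = 46.7400 * 0.99327273 * 0.65294269 - 44.7900 * 0.95958920 * 0.50833189 = 8.4651

Answer: Price = 8.4651


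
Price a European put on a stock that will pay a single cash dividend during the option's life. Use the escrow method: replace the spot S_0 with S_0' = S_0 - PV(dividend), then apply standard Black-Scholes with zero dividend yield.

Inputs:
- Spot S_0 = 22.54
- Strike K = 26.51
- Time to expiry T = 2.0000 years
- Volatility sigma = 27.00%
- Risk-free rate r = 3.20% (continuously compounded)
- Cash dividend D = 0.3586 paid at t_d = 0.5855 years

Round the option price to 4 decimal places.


Answer: Price = 5.0569

Derivation:
PV(D) = D * exp(-r * t_d) = 0.3586 * 0.98143843 = 0.35194382
S_0' = S_0 - PV(D) = 22.5400 - 0.35194382 = 22.18805618
d1 = (ln(S_0'/K) + (r + sigma^2/2)*T) / (sigma*sqrt(T)) = -0.10755326
d2 = d1 - sigma*sqrt(T) = -0.48939092
exp(-rT) = 0.93800500
N(-d1) = 0.54282496; N(-d2) = 0.68771752
P = K * exp(-rT) * N(-d2) - S_0' * N(-d1) = 26.5100 * 0.93800500 * 0.68771752 - 22.18805618 * 0.54282496 = 5.0569


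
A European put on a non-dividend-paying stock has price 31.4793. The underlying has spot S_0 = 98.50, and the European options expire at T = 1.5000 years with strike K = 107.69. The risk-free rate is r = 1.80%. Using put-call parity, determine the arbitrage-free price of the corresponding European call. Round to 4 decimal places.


Put-call parity: C - P = S_0 * exp(-qT) - K * exp(-rT).
S_0 * exp(-qT) = 98.5000 * 1.00000000 = 98.50000000
K * exp(-rT) = 107.6900 * 0.97336124 = 104.82127210
C = P + S*exp(-qT) - K*exp(-rT)
C = 31.4793 + 98.50000000 - 104.82127210 = 25.1580

Answer: Call price = 25.1580


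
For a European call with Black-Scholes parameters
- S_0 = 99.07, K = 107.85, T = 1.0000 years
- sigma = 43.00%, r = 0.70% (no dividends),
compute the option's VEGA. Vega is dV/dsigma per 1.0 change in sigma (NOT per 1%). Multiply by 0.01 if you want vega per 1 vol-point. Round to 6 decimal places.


Answer: Vega = 39.500638

Derivation:
d1 = 0.0338030190; d2 = -0.3961969810
phi(d1) = 0.3987144210; exp(-qT) = 1.0000000000; exp(-rT) = 0.9930244429
Vega = S * exp(-qT) * phi(d1) * sqrt(T) = 99.0700 * 1.0000000000 * 0.3987144210 * 1.0000000000 = 39.500638


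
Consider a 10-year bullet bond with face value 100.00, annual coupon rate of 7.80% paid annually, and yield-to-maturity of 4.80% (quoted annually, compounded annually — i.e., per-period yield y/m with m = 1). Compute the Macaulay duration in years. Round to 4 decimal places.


Answer: Macaulay duration = 7.5920 years

Derivation:
Coupon per period c = face * coupon_rate / m = 7.800000
Periods per year m = 1; per-period yield y/m = 0.048000
Number of cashflows N = 10
Cashflows (t years, CF_t, discount factor 1/(1+y/m)^(m*t), PV):
  t = 1.0000: CF_t = 7.800000, DF = 0.954198, PV = 7.442748
  t = 2.0000: CF_t = 7.800000, DF = 0.910495, PV = 7.101859
  t = 3.0000: CF_t = 7.800000, DF = 0.868793, PV = 6.776583
  t = 4.0000: CF_t = 7.800000, DF = 0.829001, PV = 6.466205
  t = 5.0000: CF_t = 7.800000, DF = 0.791031, PV = 6.170043
  t = 6.0000: CF_t = 7.800000, DF = 0.754801, PV = 5.887446
  t = 7.0000: CF_t = 7.800000, DF = 0.720230, PV = 5.617792
  t = 8.0000: CF_t = 7.800000, DF = 0.687242, PV = 5.360488
  t = 9.0000: CF_t = 7.800000, DF = 0.655765, PV = 5.114970
  t = 10.0000: CF_t = 107.800000, DF = 0.625730, PV = 67.453724
Price P = sum_t PV_t = 123.391857
Macaulay numerator sum_t t * PV_t:
  t * PV_t at t = 1.0000: 7.442748
  t * PV_t at t = 2.0000: 14.203718
  t * PV_t at t = 3.0000: 20.329749
  t * PV_t at t = 4.0000: 25.864820
  t * PV_t at t = 5.0000: 30.850215
  t * PV_t at t = 6.0000: 35.324674
  t * PV_t at t = 7.0000: 39.324541
  t * PV_t at t = 8.0000: 42.883905
  t * PV_t at t = 9.0000: 46.034727
  t * PV_t at t = 10.0000: 674.537245
Macaulay duration D = (sum_t t * PV_t) / P = 936.796341 / 123.391857 = 7.592043


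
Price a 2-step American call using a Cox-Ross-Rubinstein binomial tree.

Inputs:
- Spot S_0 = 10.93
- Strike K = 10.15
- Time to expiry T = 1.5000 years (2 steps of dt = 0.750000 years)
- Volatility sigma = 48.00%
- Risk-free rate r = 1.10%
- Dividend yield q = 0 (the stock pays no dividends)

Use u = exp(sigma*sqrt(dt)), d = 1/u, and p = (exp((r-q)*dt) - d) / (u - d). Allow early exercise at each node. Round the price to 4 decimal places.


Answer: Price = V(0,0) = 2.8092

Derivation:
dt = T/N = 0.750000
u = exp(sigma*sqrt(dt)) = 1.515419; d = 1/u = 0.659883
p = (exp((r-q)*dt) - d) / (u - d) = 0.407231
Discount per step: exp(-r*dt) = 0.991784
Stock lattice S(k, i) with i counting down-moves:
  k=0: S(0,0) = 10.9300
  k=1: S(1,0) = 16.5635; S(1,1) = 7.2125
  k=2: S(2,0) = 25.1007; S(2,1) = 10.9300; S(2,2) = 4.7594
Terminal payoffs V(N, i) = max(S_T - K, 0):
  V(2,0) = 14.950699; V(2,1) = 0.780000; V(2,2) = 0.000000
Backward induction: V(k, i) = exp(-r*dt) * [p * V(k+1, i) + (1-p) * V(k+1, i+1)]; then take max(V_cont, immediate exercise) for American.
  V(1,0) = exp(-r*dt) * [p*14.950699 + (1-p)*0.780000] = 6.496926; exercise = 6.413533; V(1,0) = max -> 6.496926
  V(1,1) = exp(-r*dt) * [p*0.780000 + (1-p)*0.000000] = 0.315030; exercise = 0.000000; V(1,1) = max -> 0.315030
  V(0,0) = exp(-r*dt) * [p*6.496926 + (1-p)*0.315030] = 2.809218; exercise = 0.780000; V(0,0) = max -> 2.809218


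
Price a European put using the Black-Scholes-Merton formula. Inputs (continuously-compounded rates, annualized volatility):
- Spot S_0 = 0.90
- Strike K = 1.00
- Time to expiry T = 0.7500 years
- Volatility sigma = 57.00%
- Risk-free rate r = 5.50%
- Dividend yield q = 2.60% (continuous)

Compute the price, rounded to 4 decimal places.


d1 = (ln(S/K) + (r - q + 0.5*sigma^2) * T) / (sigma * sqrt(T)) = 0.07743986
d2 = d1 - sigma * sqrt(T) = -0.41619462
exp(-rT) = 0.95958920; exp(-qT) = 0.98068890
P = K * exp(-rT) * N(-d2) - S_0 * exp(-qT) * N(-d1)
N(-d1) = 0.46913682; N(-d2) = 0.66136620
P = 1.0000 * 0.95958920 * 0.66136620 - 0.9000 * 0.98068890 * 0.46913682 = 0.2206

Answer: Price = 0.2206


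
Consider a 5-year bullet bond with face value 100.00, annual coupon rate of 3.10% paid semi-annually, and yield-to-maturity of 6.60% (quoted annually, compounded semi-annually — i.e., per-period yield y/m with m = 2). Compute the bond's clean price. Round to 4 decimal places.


Answer: Price = 85.2981

Derivation:
Coupon per period c = face * coupon_rate / m = 1.550000
Periods per year m = 2; per-period yield y/m = 0.033000
Number of cashflows N = 10
Cashflows (t years, CF_t, discount factor 1/(1+y/m)^(m*t), PV):
  t = 0.5000: CF_t = 1.550000, DF = 0.968054, PV = 1.500484
  t = 1.0000: CF_t = 1.550000, DF = 0.937129, PV = 1.452550
  t = 1.5000: CF_t = 1.550000, DF = 0.907192, PV = 1.406147
  t = 2.0000: CF_t = 1.550000, DF = 0.878211, PV = 1.361227
  t = 2.5000: CF_t = 1.550000, DF = 0.850156, PV = 1.317741
  t = 3.0000: CF_t = 1.550000, DF = 0.822997, PV = 1.275645
  t = 3.5000: CF_t = 1.550000, DF = 0.796705, PV = 1.234893
  t = 4.0000: CF_t = 1.550000, DF = 0.771254, PV = 1.195444
  t = 4.5000: CF_t = 1.550000, DF = 0.746616, PV = 1.157254
  t = 5.0000: CF_t = 101.550000, DF = 0.722764, PV = 73.396730
Price P = sum_t PV_t = 85.298115


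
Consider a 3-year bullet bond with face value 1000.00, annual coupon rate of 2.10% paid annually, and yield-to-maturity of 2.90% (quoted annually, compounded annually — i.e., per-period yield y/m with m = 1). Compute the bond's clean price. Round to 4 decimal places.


Answer: Price = 977.3275

Derivation:
Coupon per period c = face * coupon_rate / m = 21.000000
Periods per year m = 1; per-period yield y/m = 0.029000
Number of cashflows N = 3
Cashflows (t years, CF_t, discount factor 1/(1+y/m)^(m*t), PV):
  t = 1.0000: CF_t = 21.000000, DF = 0.971817, PV = 20.408163
  t = 2.0000: CF_t = 21.000000, DF = 0.944429, PV = 19.833006
  t = 3.0000: CF_t = 1021.000000, DF = 0.917812, PV = 937.086363
Price P = sum_t PV_t = 977.327532


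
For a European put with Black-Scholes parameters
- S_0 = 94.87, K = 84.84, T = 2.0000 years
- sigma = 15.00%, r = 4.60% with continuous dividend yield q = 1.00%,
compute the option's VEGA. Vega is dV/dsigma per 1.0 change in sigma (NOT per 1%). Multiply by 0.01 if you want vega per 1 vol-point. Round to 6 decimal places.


d1 = 0.9722265868; d2 = 0.7600945524
phi(d1) = 0.2486893377; exp(-qT) = 0.9801986733; exp(-rT) = 0.9121051495
Vega = S * exp(-qT) * phi(d1) * sqrt(T) = 94.8700 * 0.9801986733 * 0.2486893377 * 1.4142135624 = 32.705077

Answer: Vega = 32.705077


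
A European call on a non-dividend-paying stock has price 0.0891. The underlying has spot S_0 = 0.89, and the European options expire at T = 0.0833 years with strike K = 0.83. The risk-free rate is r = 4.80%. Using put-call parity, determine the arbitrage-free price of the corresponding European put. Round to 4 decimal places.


Put-call parity: C - P = S_0 * exp(-qT) - K * exp(-rT).
S_0 * exp(-qT) = 0.8900 * 1.00000000 = 0.89000000
K * exp(-rT) = 0.8300 * 0.99600958 = 0.82668795
P = C - S*exp(-qT) + K*exp(-rT)
P = 0.0891 - 0.89000000 + 0.82668795 = 0.0258

Answer: Put price = 0.0258


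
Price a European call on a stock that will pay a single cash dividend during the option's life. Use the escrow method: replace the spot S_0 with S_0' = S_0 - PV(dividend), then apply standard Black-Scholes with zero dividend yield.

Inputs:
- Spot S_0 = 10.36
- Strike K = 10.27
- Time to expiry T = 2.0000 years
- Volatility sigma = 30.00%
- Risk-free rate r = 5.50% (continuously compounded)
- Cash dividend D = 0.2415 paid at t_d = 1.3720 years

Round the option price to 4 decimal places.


PV(D) = D * exp(-r * t_d) = 0.2415 * 0.92731682 = 0.22394701
S_0' = S_0 - PV(D) = 10.3600 - 0.22394701 = 10.13605299
d1 = (ln(S_0'/K) + (r + sigma^2/2)*T) / (sigma*sqrt(T)) = 0.44046070
d2 = d1 - sigma*sqrt(T) = 0.01619663
exp(-rT) = 0.89583414
N(d1) = 0.67019826; N(d2) = 0.50646124
C = S_0' * N(d1) - K * exp(-rT) * N(d2) = 10.13605299 * 0.67019826 - 10.2700 * 0.89583414 * 0.50646124 = 2.1336

Answer: Price = 2.1336


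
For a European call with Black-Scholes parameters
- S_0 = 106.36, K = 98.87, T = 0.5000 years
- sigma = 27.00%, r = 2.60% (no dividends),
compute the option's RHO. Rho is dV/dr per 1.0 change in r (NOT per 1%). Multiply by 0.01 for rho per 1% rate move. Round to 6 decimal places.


Answer: Rho = 31.168738

Derivation:
d1 = 0.5460368156; d2 = 0.3551179846
phi(d1) = 0.3436895035; exp(-qT) = 1.0000000000; exp(-rT) = 0.9870841350
N(d2) = 0.6387493981
Rho = K*T*exp(-rT)*N(d2) = 98.8700 * 0.5000 * 0.9870841350 * 0.6387493981 = 31.168738


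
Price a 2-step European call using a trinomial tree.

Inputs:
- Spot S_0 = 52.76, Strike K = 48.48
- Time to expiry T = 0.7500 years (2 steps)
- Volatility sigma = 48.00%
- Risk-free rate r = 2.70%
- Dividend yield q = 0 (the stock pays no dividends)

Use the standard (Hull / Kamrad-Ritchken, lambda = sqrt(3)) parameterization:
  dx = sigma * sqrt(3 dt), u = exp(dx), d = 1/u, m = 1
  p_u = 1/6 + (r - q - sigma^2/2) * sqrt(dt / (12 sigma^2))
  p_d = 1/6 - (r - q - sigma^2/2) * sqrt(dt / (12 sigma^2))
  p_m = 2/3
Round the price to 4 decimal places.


dt = T/N = 0.375000; dx = sigma*sqrt(3*dt) = 0.509117
u = exp(dx) = 1.663821; d = 1/u = 0.601026
p_u = 0.134184, p_m = 0.666667, p_d = 0.199149
Discount per step: exp(-r*dt) = 0.989926
Stock lattice S(k, j) with j the centered position index:
  k=0: S(0,+0) = 52.7600
  k=1: S(1,-1) = 31.7101; S(1,+0) = 52.7600; S(1,+1) = 87.7832
  k=2: S(2,-2) = 19.0586; S(2,-1) = 31.7101; S(2,+0) = 52.7600; S(2,+1) = 87.7832; S(2,+2) = 146.0556
Terminal payoffs V(N, j) = max(S_T - K, 0):
  V(2,-2) = 0.000000; V(2,-1) = 0.000000; V(2,+0) = 4.280000; V(2,+1) = 39.303206; V(2,+2) = 97.575559
Backward induction: V(k, j) = exp(-r*dt) * [p_u * V(k+1, j+1) + p_m * V(k+1, j) + p_d * V(k+1, j-1)]
  V(1,-1) = exp(-r*dt) * [p_u*4.280000 + p_m*0.000000 + p_d*0.000000] = 0.568522
  V(1,+0) = exp(-r*dt) * [p_u*39.303206 + p_m*4.280000 + p_d*0.000000] = 8.045320
  V(1,+1) = exp(-r*dt) * [p_u*97.575559 + p_m*39.303206 + p_d*4.280000] = 39.743128
  V(0,+0) = exp(-r*dt) * [p_u*39.743128 + p_m*8.045320 + p_d*0.568522] = 10.700762

Answer: Price = V(0,0) = 10.7008
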